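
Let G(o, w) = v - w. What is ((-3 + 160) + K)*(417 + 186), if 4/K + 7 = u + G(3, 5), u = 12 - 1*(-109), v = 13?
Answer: 5776137/61 ≈ 94691.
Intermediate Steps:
G(o, w) = 13 - w
u = 121 (u = 12 + 109 = 121)
K = 2/61 (K = 4/(-7 + (121 + (13 - 1*5))) = 4/(-7 + (121 + (13 - 5))) = 4/(-7 + (121 + 8)) = 4/(-7 + 129) = 4/122 = 4*(1/122) = 2/61 ≈ 0.032787)
((-3 + 160) + K)*(417 + 186) = ((-3 + 160) + 2/61)*(417 + 186) = (157 + 2/61)*603 = (9579/61)*603 = 5776137/61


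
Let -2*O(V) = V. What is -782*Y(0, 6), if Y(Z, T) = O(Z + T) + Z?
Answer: 2346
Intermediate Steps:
O(V) = -V/2
Y(Z, T) = Z/2 - T/2 (Y(Z, T) = -(Z + T)/2 + Z = -(T + Z)/2 + Z = (-T/2 - Z/2) + Z = Z/2 - T/2)
-782*Y(0, 6) = -782*((1/2)*0 - 1/2*6) = -782*(0 - 3) = -782*(-3) = 2346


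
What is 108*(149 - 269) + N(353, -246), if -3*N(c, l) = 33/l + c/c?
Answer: -3188231/246 ≈ -12960.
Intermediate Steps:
N(c, l) = -⅓ - 11/l (N(c, l) = -(33/l + c/c)/3 = -(33/l + 1)/3 = -(1 + 33/l)/3 = -⅓ - 11/l)
108*(149 - 269) + N(353, -246) = 108*(149 - 269) + (⅓)*(-33 - 1*(-246))/(-246) = 108*(-120) + (⅓)*(-1/246)*(-33 + 246) = -12960 + (⅓)*(-1/246)*213 = -12960 - 71/246 = -3188231/246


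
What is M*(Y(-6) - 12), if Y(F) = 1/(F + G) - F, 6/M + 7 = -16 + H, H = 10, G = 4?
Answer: 3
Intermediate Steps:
M = -6/13 (M = 6/(-7 + (-16 + 10)) = 6/(-7 - 6) = 6/(-13) = 6*(-1/13) = -6/13 ≈ -0.46154)
Y(F) = 1/(4 + F) - F (Y(F) = 1/(F + 4) - F = 1/(4 + F) - F)
M*(Y(-6) - 12) = -6*((1 - 1*(-6)**2 - 4*(-6))/(4 - 6) - 12)/13 = -6*((1 - 1*36 + 24)/(-2) - 12)/13 = -6*(-(1 - 36 + 24)/2 - 12)/13 = -6*(-1/2*(-11) - 12)/13 = -6*(11/2 - 12)/13 = -6/13*(-13/2) = 3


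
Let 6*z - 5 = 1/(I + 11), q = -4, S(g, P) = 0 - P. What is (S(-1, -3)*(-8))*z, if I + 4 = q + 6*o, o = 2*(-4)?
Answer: -896/45 ≈ -19.911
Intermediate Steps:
S(g, P) = -P
o = -8
I = -56 (I = -4 + (-4 + 6*(-8)) = -4 + (-4 - 48) = -4 - 52 = -56)
z = 112/135 (z = ⅚ + 1/(6*(-56 + 11)) = ⅚ + (⅙)/(-45) = ⅚ + (⅙)*(-1/45) = ⅚ - 1/270 = 112/135 ≈ 0.82963)
(S(-1, -3)*(-8))*z = (-1*(-3)*(-8))*(112/135) = (3*(-8))*(112/135) = -24*112/135 = -896/45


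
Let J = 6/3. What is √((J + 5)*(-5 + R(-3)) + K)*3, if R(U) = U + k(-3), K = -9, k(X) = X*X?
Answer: 3*I*√2 ≈ 4.2426*I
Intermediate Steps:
k(X) = X²
J = 2 (J = 6*(⅓) = 2)
R(U) = 9 + U (R(U) = U + (-3)² = U + 9 = 9 + U)
√((J + 5)*(-5 + R(-3)) + K)*3 = √((2 + 5)*(-5 + (9 - 3)) - 9)*3 = √(7*(-5 + 6) - 9)*3 = √(7*1 - 9)*3 = √(7 - 9)*3 = √(-2)*3 = (I*√2)*3 = 3*I*√2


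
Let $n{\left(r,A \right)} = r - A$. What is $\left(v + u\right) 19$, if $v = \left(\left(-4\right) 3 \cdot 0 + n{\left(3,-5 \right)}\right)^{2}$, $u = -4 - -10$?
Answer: $1330$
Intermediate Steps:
$u = 6$ ($u = -4 + 10 = 6$)
$v = 64$ ($v = \left(\left(-4\right) 3 \cdot 0 + \left(3 - -5\right)\right)^{2} = \left(\left(-12\right) 0 + \left(3 + 5\right)\right)^{2} = \left(0 + 8\right)^{2} = 8^{2} = 64$)
$\left(v + u\right) 19 = \left(64 + 6\right) 19 = 70 \cdot 19 = 1330$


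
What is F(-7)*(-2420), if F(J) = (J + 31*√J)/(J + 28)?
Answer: 2420/3 - 75020*I*√7/21 ≈ 806.67 - 9451.6*I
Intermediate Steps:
F(J) = (J + 31*√J)/(28 + J)
F(-7)*(-2420) = ((-7 + 31*√(-7))/(28 - 7))*(-2420) = ((-7 + 31*(I*√7))/21)*(-2420) = ((-7 + 31*I*√7)/21)*(-2420) = (-⅓ + 31*I*√7/21)*(-2420) = 2420/3 - 75020*I*√7/21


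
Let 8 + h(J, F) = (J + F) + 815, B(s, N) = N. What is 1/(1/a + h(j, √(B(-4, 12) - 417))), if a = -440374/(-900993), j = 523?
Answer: 258322689526462/344176239484368349 - 1745363338884*I*√5/344176239484368349 ≈ 0.00075055 - 1.1339e-5*I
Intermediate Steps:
h(J, F) = 807 + F + J (h(J, F) = -8 + ((J + F) + 815) = -8 + ((F + J) + 815) = -8 + (815 + F + J) = 807 + F + J)
a = 440374/900993 (a = -440374*(-1/900993) = 440374/900993 ≈ 0.48877)
1/(1/a + h(j, √(B(-4, 12) - 417))) = 1/(1/(440374/900993) + (807 + √(12 - 417) + 523)) = 1/(900993/440374 + (807 + √(-405) + 523)) = 1/(900993/440374 + (807 + 9*I*√5 + 523)) = 1/(900993/440374 + (1330 + 9*I*√5)) = 1/(586598413/440374 + 9*I*√5)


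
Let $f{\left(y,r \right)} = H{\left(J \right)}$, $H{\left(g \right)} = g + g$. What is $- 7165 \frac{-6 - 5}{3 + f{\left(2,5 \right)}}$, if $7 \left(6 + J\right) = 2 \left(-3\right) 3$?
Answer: $- \frac{50155}{9} \approx -5572.8$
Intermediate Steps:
$J = - \frac{60}{7}$ ($J = -6 + \frac{2 \left(-3\right) 3}{7} = -6 + \frac{\left(-6\right) 3}{7} = -6 + \frac{1}{7} \left(-18\right) = -6 - \frac{18}{7} = - \frac{60}{7} \approx -8.5714$)
$H{\left(g \right)} = 2 g$
$f{\left(y,r \right)} = - \frac{120}{7}$ ($f{\left(y,r \right)} = 2 \left(- \frac{60}{7}\right) = - \frac{120}{7}$)
$- 7165 \frac{-6 - 5}{3 + f{\left(2,5 \right)}} = - 7165 \frac{-6 - 5}{3 - \frac{120}{7}} = - 7165 \left(- \frac{11}{- \frac{99}{7}}\right) = - 7165 \left(\left(-11\right) \left(- \frac{7}{99}\right)\right) = \left(-7165\right) \frac{7}{9} = - \frac{50155}{9}$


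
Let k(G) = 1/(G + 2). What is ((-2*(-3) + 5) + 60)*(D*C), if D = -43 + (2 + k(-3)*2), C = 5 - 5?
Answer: 0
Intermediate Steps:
C = 0
k(G) = 1/(2 + G)
D = -43 (D = -43 + (2 + 2/(2 - 3)) = -43 + (2 + 2/(-1)) = -43 + (2 - 1*2) = -43 + (2 - 2) = -43 + 0 = -43)
((-2*(-3) + 5) + 60)*(D*C) = ((-2*(-3) + 5) + 60)*(-43*0) = ((6 + 5) + 60)*0 = (11 + 60)*0 = 71*0 = 0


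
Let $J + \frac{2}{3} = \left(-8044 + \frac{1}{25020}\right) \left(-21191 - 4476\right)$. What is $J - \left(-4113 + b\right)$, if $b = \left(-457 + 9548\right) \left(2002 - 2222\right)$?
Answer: $\frac{5215906372273}{25020} \approx 2.0847 \cdot 10^{8}$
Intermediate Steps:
$b = -2000020$ ($b = 9091 \left(-220\right) = -2000020$)
$J = \frac{5165762964613}{25020}$ ($J = - \frac{2}{3} + \left(-8044 + \frac{1}{25020}\right) \left(-21191 - 4476\right) = - \frac{2}{3} + \left(-8044 + \frac{1}{25020}\right) \left(-25667\right) = - \frac{2}{3} - - \frac{5165762981293}{25020} = - \frac{2}{3} + \frac{5165762981293}{25020} = \frac{5165762964613}{25020} \approx 2.0647 \cdot 10^{8}$)
$J - \left(-4113 + b\right) = \frac{5165762964613}{25020} - \left(-4113 - 2000020\right) = \frac{5165762964613}{25020} - -2004133 = \frac{5165762964613}{25020} + 2004133 = \frac{5215906372273}{25020}$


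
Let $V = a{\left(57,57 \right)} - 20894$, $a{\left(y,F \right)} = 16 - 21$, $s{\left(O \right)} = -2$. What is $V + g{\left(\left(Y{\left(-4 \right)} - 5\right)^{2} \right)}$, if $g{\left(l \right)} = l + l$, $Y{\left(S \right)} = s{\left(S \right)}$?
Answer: $-20801$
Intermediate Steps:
$Y{\left(S \right)} = -2$
$a{\left(y,F \right)} = -5$
$V = -20899$ ($V = -5 - 20894 = -20899$)
$g{\left(l \right)} = 2 l$
$V + g{\left(\left(Y{\left(-4 \right)} - 5\right)^{2} \right)} = -20899 + 2 \left(-2 - 5\right)^{2} = -20899 + 2 \left(-7\right)^{2} = -20899 + 2 \cdot 49 = -20899 + 98 = -20801$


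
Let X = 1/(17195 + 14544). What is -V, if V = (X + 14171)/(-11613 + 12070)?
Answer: -449773370/14504723 ≈ -31.009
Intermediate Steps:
X = 1/31739 ≈ 3.1507e-5
V = 449773370/14504723 (V = (1/31739 + 14171)/(-11613 + 12070) = (449773370/31739)/457 = (449773370/31739)*(1/457) = 449773370/14504723 ≈ 31.009)
-V = -1*449773370/14504723 = -449773370/14504723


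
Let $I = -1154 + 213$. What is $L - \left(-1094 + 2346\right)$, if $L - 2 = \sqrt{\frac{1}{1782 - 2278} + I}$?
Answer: $-1250 + \frac{i \sqrt{14468847}}{124} \approx -1250.0 + 30.676 i$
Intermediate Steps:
$I = -941$
$L = 2 + \frac{i \sqrt{14468847}}{124}$ ($L = 2 + \sqrt{\frac{1}{1782 - 2278} - 941} = 2 + \sqrt{\frac{1}{-496} - 941} = 2 + \sqrt{- \frac{1}{496} - 941} = 2 + \sqrt{- \frac{466737}{496}} = 2 + \frac{i \sqrt{14468847}}{124} \approx 2.0 + 30.676 i$)
$L - \left(-1094 + 2346\right) = \left(2 + \frac{i \sqrt{14468847}}{124}\right) - \left(-1094 + 2346\right) = \left(2 + \frac{i \sqrt{14468847}}{124}\right) - 1252 = -1250 + \frac{i \sqrt{14468847}}{124}$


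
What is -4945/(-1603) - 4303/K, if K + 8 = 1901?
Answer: 2463176/3034479 ≈ 0.81173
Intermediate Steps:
K = 1893 (K = -8 + 1901 = 1893)
-4945/(-1603) - 4303/K = -4945/(-1603) - 4303/1893 = -4945*(-1/1603) - 4303*1/1893 = 4945/1603 - 4303/1893 = 2463176/3034479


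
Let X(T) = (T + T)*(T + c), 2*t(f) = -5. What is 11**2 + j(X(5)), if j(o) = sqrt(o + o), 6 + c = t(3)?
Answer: 121 + I*sqrt(70) ≈ 121.0 + 8.3666*I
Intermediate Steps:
t(f) = -5/2 (t(f) = (1/2)*(-5) = -5/2)
c = -17/2 (c = -6 - 5/2 = -17/2 ≈ -8.5000)
X(T) = 2*T*(-17/2 + T) (X(T) = (T + T)*(T - 17/2) = (2*T)*(-17/2 + T) = 2*T*(-17/2 + T))
j(o) = sqrt(2)*sqrt(o) (j(o) = sqrt(2*o) = sqrt(2)*sqrt(o))
11**2 + j(X(5)) = 11**2 + sqrt(2)*sqrt(5*(-17 + 2*5)) = 121 + sqrt(2)*sqrt(5*(-17 + 10)) = 121 + sqrt(2)*sqrt(5*(-7)) = 121 + sqrt(2)*sqrt(-35) = 121 + sqrt(2)*(I*sqrt(35)) = 121 + I*sqrt(70)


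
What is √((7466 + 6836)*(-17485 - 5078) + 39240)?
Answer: 3*I*√35850754 ≈ 17963.0*I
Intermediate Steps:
√((7466 + 6836)*(-17485 - 5078) + 39240) = √(14302*(-22563) + 39240) = √(-322696026 + 39240) = √(-322656786) = 3*I*√35850754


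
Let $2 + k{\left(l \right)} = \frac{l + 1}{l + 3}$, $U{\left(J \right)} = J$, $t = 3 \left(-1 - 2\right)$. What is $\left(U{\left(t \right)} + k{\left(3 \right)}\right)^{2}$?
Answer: $\frac{961}{9} \approx 106.78$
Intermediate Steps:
$t = -9$ ($t = 3 \left(-3\right) = -9$)
$k{\left(l \right)} = -2 + \frac{1 + l}{3 + l}$ ($k{\left(l \right)} = -2 + \frac{l + 1}{l + 3} = -2 + \frac{1 + l}{3 + l}$)
$\left(U{\left(t \right)} + k{\left(3 \right)}\right)^{2} = \left(-9 + \frac{-5 - 3}{3 + 3}\right)^{2} = \left(-9 + \frac{-5 - 3}{6}\right)^{2} = \left(-9 + \frac{1}{6} \left(-8\right)\right)^{2} = \left(-9 - \frac{4}{3}\right)^{2} = \left(- \frac{31}{3}\right)^{2} = \frac{961}{9}$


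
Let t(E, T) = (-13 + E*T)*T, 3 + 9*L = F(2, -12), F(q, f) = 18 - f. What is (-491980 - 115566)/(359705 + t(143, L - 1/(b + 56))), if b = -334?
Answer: -46953585064/27896126705 ≈ -1.6832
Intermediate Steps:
L = 3 (L = -1/3 + (18 - 1*(-12))/9 = -1/3 + (18 + 12)/9 = -1/3 + (1/9)*30 = -1/3 + 10/3 = 3)
t(E, T) = T*(-13 + E*T)
(-491980 - 115566)/(359705 + t(143, L - 1/(b + 56))) = (-491980 - 115566)/(359705 + (3 - 1/(-334 + 56))*(-13 + 143*(3 - 1/(-334 + 56)))) = -607546/(359705 + (3 - 1/(-278))*(-13 + 143*(3 - 1/(-278)))) = -607546/(359705 + (3 - 1*(-1/278))*(-13 + 143*(3 - 1*(-1/278)))) = -607546/(359705 + (3 + 1/278)*(-13 + 143*(3 + 1/278))) = -607546/(359705 + 835*(-13 + 143*(835/278))/278) = -607546/(359705 + 835*(-13 + 119405/278)/278) = -607546/(359705 + (835/278)*(115791/278)) = -607546/(359705 + 96685485/77284) = -607546/27896126705/77284 = -607546*77284/27896126705 = -46953585064/27896126705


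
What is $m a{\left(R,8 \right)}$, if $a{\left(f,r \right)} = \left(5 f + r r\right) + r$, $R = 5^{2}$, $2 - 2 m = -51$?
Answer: $\frac{10441}{2} \approx 5220.5$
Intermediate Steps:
$m = \frac{53}{2}$ ($m = 1 - - \frac{51}{2} = 1 + \frac{51}{2} = \frac{53}{2} \approx 26.5$)
$R = 25$
$a{\left(f,r \right)} = r + r^{2} + 5 f$ ($a{\left(f,r \right)} = \left(5 f + r^{2}\right) + r = \left(r^{2} + 5 f\right) + r = r + r^{2} + 5 f$)
$m a{\left(R,8 \right)} = \frac{53 \left(8 + 8^{2} + 5 \cdot 25\right)}{2} = \frac{53 \left(8 + 64 + 125\right)}{2} = \frac{53}{2} \cdot 197 = \frac{10441}{2}$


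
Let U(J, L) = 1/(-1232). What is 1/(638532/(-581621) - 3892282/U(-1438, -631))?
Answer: 581621/2789042192679772 ≈ 2.0854e-10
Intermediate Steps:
U(J, L) = -1/1232
1/(638532/(-581621) - 3892282/U(-1438, -631)) = 1/(638532/(-581621) - 3892282/(-1/1232)) = 1/(638532*(-1/581621) - 3892282*(-1232)) = 1/(-638532/581621 + 4795291424) = 1/(2789042192679772/581621) = 581621/2789042192679772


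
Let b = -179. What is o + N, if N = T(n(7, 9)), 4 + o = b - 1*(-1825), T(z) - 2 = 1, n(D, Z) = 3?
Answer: 1645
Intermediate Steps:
T(z) = 3 (T(z) = 2 + 1 = 3)
o = 1642 (o = -4 + (-179 - 1*(-1825)) = -4 + (-179 + 1825) = -4 + 1646 = 1642)
N = 3
o + N = 1642 + 3 = 1645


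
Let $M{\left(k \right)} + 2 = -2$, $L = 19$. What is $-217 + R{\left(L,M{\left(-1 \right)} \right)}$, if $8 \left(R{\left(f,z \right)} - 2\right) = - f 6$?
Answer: $- \frac{917}{4} \approx -229.25$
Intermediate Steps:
$M{\left(k \right)} = -4$ ($M{\left(k \right)} = -2 - 2 = -4$)
$R{\left(f,z \right)} = 2 - \frac{3 f}{4}$ ($R{\left(f,z \right)} = 2 + \frac{- f 6}{8} = 2 + \frac{\left(-6\right) f}{8} = 2 - \frac{3 f}{4}$)
$-217 + R{\left(L,M{\left(-1 \right)} \right)} = -217 + \left(2 - \frac{57}{4}\right) = -217 - \frac{49}{4} = - \frac{917}{4}$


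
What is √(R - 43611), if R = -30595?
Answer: I*√74206 ≈ 272.41*I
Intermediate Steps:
√(R - 43611) = √(-30595 - 43611) = √(-74206) = I*√74206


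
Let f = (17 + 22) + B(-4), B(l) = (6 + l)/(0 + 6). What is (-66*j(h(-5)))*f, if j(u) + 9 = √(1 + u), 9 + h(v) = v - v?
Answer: 23364 - 5192*I*√2 ≈ 23364.0 - 7342.6*I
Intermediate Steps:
h(v) = -9 (h(v) = -9 + (v - v) = -9 + 0 = -9)
B(l) = 1 + l/6 (B(l) = (6 + l)/6 = (6 + l)*(⅙) = 1 + l/6)
j(u) = -9 + √(1 + u)
f = 118/3 (f = (17 + 22) + (1 + (⅙)*(-4)) = 39 + (1 - ⅔) = 39 + ⅓ = 118/3 ≈ 39.333)
(-66*j(h(-5)))*f = -66*(-9 + √(1 - 9))*(118/3) = -66*(-9 + √(-8))*(118/3) = -66*(-9 + 2*I*√2)*(118/3) = (594 - 132*I*√2)*(118/3) = 23364 - 5192*I*√2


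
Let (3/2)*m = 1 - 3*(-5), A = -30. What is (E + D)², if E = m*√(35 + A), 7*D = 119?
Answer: 7721/9 + 1088*√5/3 ≈ 1668.8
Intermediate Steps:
D = 17 (D = (⅐)*119 = 17)
m = 32/3 (m = 2*(1 - 3*(-5))/3 = 2*(1 + 15)/3 = (⅔)*16 = 32/3 ≈ 10.667)
E = 32*√5/3 (E = 32*√(35 - 30)/3 = 32*√5/3 ≈ 23.851)
(E + D)² = (32*√5/3 + 17)² = (17 + 32*√5/3)²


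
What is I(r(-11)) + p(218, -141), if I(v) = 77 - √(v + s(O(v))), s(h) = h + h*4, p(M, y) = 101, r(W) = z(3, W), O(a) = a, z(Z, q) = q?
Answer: 178 - I*√66 ≈ 178.0 - 8.124*I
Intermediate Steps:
r(W) = W
s(h) = 5*h (s(h) = h + 4*h = 5*h)
I(v) = 77 - √6*√v (I(v) = 77 - √(v + 5*v) = 77 - √(6*v) = 77 - √6*√v)
I(r(-11)) + p(218, -141) = (77 - √6*√(-11)) + 101 = (77 - √6*I*√11) + 101 = (77 - I*√66) + 101 = 178 - I*√66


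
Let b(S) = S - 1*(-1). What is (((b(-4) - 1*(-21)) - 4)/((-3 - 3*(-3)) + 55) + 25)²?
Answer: 2368521/3721 ≈ 636.53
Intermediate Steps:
b(S) = 1 + S (b(S) = S + 1 = 1 + S)
(((b(-4) - 1*(-21)) - 4)/((-3 - 3*(-3)) + 55) + 25)² = ((((1 - 4) - 1*(-21)) - 4)/((-3 - 3*(-3)) + 55) + 25)² = (((-3 + 21) - 4)/((-3 + 9) + 55) + 25)² = ((18 - 4)/(6 + 55) + 25)² = (14/61 + 25)² = (1539/61)² = 2368521/3721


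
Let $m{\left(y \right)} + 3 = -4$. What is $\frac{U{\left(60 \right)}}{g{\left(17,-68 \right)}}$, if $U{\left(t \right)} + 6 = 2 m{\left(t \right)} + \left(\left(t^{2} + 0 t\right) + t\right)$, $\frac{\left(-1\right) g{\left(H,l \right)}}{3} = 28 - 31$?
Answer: $\frac{3640}{9} \approx 404.44$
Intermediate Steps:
$m{\left(y \right)} = -7$ ($m{\left(y \right)} = -3 - 4 = -7$)
$g{\left(H,l \right)} = 9$ ($g{\left(H,l \right)} = - 3 \left(28 - 31\right) = \left(-3\right) \left(-3\right) = 9$)
$U{\left(t \right)} = -20 + t + t^{2}$ ($U{\left(t \right)} = -6 + \left(2 \left(-7\right) + \left(\left(t^{2} + 0 t\right) + t\right)\right) = -6 - \left(14 - t - t^{2}\right) = -6 + \left(-14 + t + t^{2}\right) = -20 + t + t^{2}$)
$\frac{U{\left(60 \right)}}{g{\left(17,-68 \right)}} = \frac{-20 + 60 + 60^{2}}{9} = \left(-20 + 60 + 3600\right) \frac{1}{9} = 3640 \cdot \frac{1}{9} = \frac{3640}{9}$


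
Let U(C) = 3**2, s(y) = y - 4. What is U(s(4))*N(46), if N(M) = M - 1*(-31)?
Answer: 693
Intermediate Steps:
s(y) = -4 + y
U(C) = 9
N(M) = 31 + M (N(M) = M + 31 = 31 + M)
U(s(4))*N(46) = 9*(31 + 46) = 9*77 = 693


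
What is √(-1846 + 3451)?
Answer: √1605 ≈ 40.062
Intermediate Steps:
√(-1846 + 3451) = √1605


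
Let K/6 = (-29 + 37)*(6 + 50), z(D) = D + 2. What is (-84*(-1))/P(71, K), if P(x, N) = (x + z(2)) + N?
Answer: 28/921 ≈ 0.030402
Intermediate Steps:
z(D) = 2 + D
K = 2688 (K = 6*((-29 + 37)*(6 + 50)) = 6*(8*56) = 6*448 = 2688)
P(x, N) = 4 + N + x (P(x, N) = (x + (2 + 2)) + N = (x + 4) + N = (4 + x) + N = 4 + N + x)
(-84*(-1))/P(71, K) = (-84*(-1))/(4 + 2688 + 71) = 84/2763 = 84*(1/2763) = 28/921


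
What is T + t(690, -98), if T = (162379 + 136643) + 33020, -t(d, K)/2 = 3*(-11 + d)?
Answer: 327968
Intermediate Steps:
t(d, K) = 66 - 6*d (t(d, K) = -6*(-11 + d) = -2*(-33 + 3*d) = 66 - 6*d)
T = 332042 (T = 299022 + 33020 = 332042)
T + t(690, -98) = 332042 + (66 - 6*690) = 332042 + (66 - 4140) = 332042 - 4074 = 327968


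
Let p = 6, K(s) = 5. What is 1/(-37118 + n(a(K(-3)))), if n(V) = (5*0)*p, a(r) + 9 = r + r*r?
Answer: -1/37118 ≈ -2.6941e-5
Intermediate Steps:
a(r) = -9 + r + r² (a(r) = -9 + (r + r*r) = -9 + (r + r²) = -9 + r + r²)
n(V) = 0 (n(V) = (5*0)*6 = 0*6 = 0)
1/(-37118 + n(a(K(-3)))) = 1/(-37118 + 0) = 1/(-37118) = -1/37118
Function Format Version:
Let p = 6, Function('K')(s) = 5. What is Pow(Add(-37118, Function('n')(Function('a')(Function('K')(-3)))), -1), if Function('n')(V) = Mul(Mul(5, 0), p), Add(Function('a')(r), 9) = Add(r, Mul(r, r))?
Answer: Rational(-1, 37118) ≈ -2.6941e-5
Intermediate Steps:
Function('a')(r) = Add(-9, r, Pow(r, 2)) (Function('a')(r) = Add(-9, Add(r, Mul(r, r))) = Add(-9, Add(r, Pow(r, 2))) = Add(-9, r, Pow(r, 2)))
Function('n')(V) = 0 (Function('n')(V) = Mul(Mul(5, 0), 6) = Mul(0, 6) = 0)
Pow(Add(-37118, Function('n')(Function('a')(Function('K')(-3)))), -1) = Pow(Add(-37118, 0), -1) = Pow(-37118, -1) = Rational(-1, 37118)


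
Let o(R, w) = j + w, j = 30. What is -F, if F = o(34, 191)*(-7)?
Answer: 1547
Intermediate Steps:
o(R, w) = 30 + w
F = -1547 (F = (30 + 191)*(-7) = 221*(-7) = -1547)
-F = -1*(-1547) = 1547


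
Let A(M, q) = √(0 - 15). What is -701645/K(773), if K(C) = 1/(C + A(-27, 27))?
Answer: -542371585 - 701645*I*√15 ≈ -5.4237e+8 - 2.7175e+6*I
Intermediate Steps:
A(M, q) = I*√15 (A(M, q) = √(-15) = I*√15)
K(C) = 1/(C + I*√15)
-701645/K(773) = -(542371585 + 701645*I*√15) = -701645*(773 + I*√15) = -542371585 - 701645*I*√15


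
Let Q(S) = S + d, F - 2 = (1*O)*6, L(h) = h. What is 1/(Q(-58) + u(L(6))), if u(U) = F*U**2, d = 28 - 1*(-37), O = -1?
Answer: -1/137 ≈ -0.0072993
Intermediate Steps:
d = 65 (d = 28 + 37 = 65)
F = -4 (F = 2 + (1*(-1))*6 = 2 - 1*6 = 2 - 6 = -4)
u(U) = -4*U**2
Q(S) = 65 + S (Q(S) = S + 65 = 65 + S)
1/(Q(-58) + u(L(6))) = 1/((65 - 58) - 4*6**2) = 1/(7 - 4*36) = 1/(7 - 144) = 1/(-137) = -1/137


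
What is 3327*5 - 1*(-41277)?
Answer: 57912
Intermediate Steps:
3327*5 - 1*(-41277) = 16635 + 41277 = 57912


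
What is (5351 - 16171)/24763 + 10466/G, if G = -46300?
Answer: -380067779/573263450 ≈ -0.66299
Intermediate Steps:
(5351 - 16171)/24763 + 10466/G = (5351 - 16171)/24763 + 10466/(-46300) = -10820*1/24763 + 10466*(-1/46300) = -10820/24763 - 5233/23150 = -380067779/573263450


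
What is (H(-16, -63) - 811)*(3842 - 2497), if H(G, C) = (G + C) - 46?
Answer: -1258920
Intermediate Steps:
H(G, C) = -46 + C + G (H(G, C) = (C + G) - 46 = -46 + C + G)
(H(-16, -63) - 811)*(3842 - 2497) = ((-46 - 63 - 16) - 811)*(3842 - 2497) = (-125 - 811)*1345 = -936*1345 = -1258920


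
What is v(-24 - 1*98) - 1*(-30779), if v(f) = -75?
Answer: 30704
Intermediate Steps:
v(-24 - 1*98) - 1*(-30779) = -75 - 1*(-30779) = -75 + 30779 = 30704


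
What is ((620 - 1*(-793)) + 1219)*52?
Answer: 136864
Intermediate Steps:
((620 - 1*(-793)) + 1219)*52 = ((620 + 793) + 1219)*52 = (1413 + 1219)*52 = 2632*52 = 136864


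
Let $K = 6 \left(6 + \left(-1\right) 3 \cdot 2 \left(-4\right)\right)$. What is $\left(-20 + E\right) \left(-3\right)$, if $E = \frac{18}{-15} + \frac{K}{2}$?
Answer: $- \frac{1032}{5} \approx -206.4$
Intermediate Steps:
$K = 180$ ($K = 6 \left(6 + \left(-3\right) 2 \left(-4\right)\right) = 6 \left(6 - -24\right) = 6 \left(6 + 24\right) = 6 \cdot 30 = 180$)
$E = \frac{444}{5}$ ($E = \frac{18}{-15} + \frac{180}{2} = 18 \left(- \frac{1}{15}\right) + 180 \cdot \frac{1}{2} = - \frac{6}{5} + 90 = \frac{444}{5} \approx 88.8$)
$\left(-20 + E\right) \left(-3\right) = \left(-20 + \frac{444}{5}\right) \left(-3\right) = \frac{344}{5} \left(-3\right) = - \frac{1032}{5}$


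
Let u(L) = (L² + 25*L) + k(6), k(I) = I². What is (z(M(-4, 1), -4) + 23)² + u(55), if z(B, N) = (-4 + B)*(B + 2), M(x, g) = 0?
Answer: 4661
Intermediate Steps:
z(B, N) = (-4 + B)*(2 + B)
u(L) = 36 + L² + 25*L (u(L) = (L² + 25*L) + 6² = (L² + 25*L) + 36 = 36 + L² + 25*L)
(z(M(-4, 1), -4) + 23)² + u(55) = ((-8 + 0² - 2*0) + 23)² + (36 + 55² + 25*55) = ((-8 + 0 + 0) + 23)² + (36 + 3025 + 1375) = (-8 + 23)² + 4436 = 15² + 4436 = 225 + 4436 = 4661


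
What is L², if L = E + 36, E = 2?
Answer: 1444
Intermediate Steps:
L = 38 (L = 2 + 36 = 38)
L² = 38² = 1444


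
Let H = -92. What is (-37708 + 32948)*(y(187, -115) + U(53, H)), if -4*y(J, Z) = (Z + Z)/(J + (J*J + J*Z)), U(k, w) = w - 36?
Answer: 489235740/803 ≈ 6.0926e+5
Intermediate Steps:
U(k, w) = -36 + w
y(J, Z) = -Z/(2*(J + J**2 + J*Z)) (y(J, Z) = -(Z + Z)/(4*(J + (J*J + J*Z))) = -2*Z/(4*(J + (J**2 + J*Z))) = -2*Z/(4*(J + J**2 + J*Z)) = -Z/(2*(J + J**2 + J*Z)))
(-37708 + 32948)*(y(187, -115) + U(53, H)) = (-37708 + 32948)*(-1/2*(-115)/(187*(1 + 187 - 115)) + (-36 - 92)) = -4760*(-1/2*(-115)*1/187/73 - 128) = -4760*(-1/2*(-115)*1/187*1/73 - 128) = -4760*(115/27302 - 128) = -4760*(-3494541/27302) = 489235740/803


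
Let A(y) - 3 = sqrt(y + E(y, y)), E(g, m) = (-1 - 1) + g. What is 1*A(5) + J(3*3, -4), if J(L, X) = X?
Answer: -1 + 2*sqrt(2) ≈ 1.8284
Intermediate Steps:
E(g, m) = -2 + g
A(y) = 3 + sqrt(-2 + 2*y) (A(y) = 3 + sqrt(y + (-2 + y)) = 3 + sqrt(-2 + 2*y))
1*A(5) + J(3*3, -4) = 1*(3 + sqrt(-2 + 2*5)) - 4 = 1*(3 + sqrt(-2 + 10)) - 4 = 1*(3 + sqrt(8)) - 4 = 1*(3 + 2*sqrt(2)) - 4 = (3 + 2*sqrt(2)) - 4 = -1 + 2*sqrt(2)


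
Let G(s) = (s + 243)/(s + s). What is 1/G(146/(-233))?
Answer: -292/56473 ≈ -0.0051706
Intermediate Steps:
G(s) = (243 + s)/(2*s) (G(s) = (243 + s)/((2*s)) = (243 + s)*(1/(2*s)) = (243 + s)/(2*s))
1/G(146/(-233)) = 1/((243 + 146/(-233))/(2*((146/(-233))))) = 1/((243 + 146*(-1/233))/(2*((146*(-1/233))))) = 1/((243 - 146/233)/(2*(-146/233))) = 1/((1/2)*(-233/146)*(56473/233)) = 1/(-56473/292) = -292/56473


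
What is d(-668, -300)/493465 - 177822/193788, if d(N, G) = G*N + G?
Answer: -3379707/6599558 ≈ -0.51211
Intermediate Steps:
d(N, G) = G + G*N
d(-668, -300)/493465 - 177822/193788 = -300*(1 - 668)/493465 - 177822/193788 = -300*(-667)*(1/493465) - 177822*1/193788 = 200100*(1/493465) - 9879/10766 = 1740/4291 - 9879/10766 = -3379707/6599558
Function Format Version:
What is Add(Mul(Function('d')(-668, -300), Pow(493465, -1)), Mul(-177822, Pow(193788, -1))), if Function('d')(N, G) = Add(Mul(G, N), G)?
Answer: Rational(-3379707, 6599558) ≈ -0.51211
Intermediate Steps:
Function('d')(N, G) = Add(G, Mul(G, N))
Add(Mul(Function('d')(-668, -300), Pow(493465, -1)), Mul(-177822, Pow(193788, -1))) = Add(Mul(Mul(-300, Add(1, -668)), Pow(493465, -1)), Mul(-177822, Pow(193788, -1))) = Add(Mul(Mul(-300, -667), Rational(1, 493465)), Mul(-177822, Rational(1, 193788))) = Add(Mul(200100, Rational(1, 493465)), Rational(-9879, 10766)) = Add(Rational(1740, 4291), Rational(-9879, 10766)) = Rational(-3379707, 6599558)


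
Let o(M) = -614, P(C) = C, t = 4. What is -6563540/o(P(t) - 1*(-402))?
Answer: 3281770/307 ≈ 10690.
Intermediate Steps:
-6563540/o(P(t) - 1*(-402)) = -6563540/(-614) = -6563540*(-1/614) = 3281770/307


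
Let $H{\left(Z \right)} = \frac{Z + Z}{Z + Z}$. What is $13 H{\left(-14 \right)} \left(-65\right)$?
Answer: $-845$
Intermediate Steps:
$H{\left(Z \right)} = 1$ ($H{\left(Z \right)} = \frac{2 Z}{2 Z} = 2 Z \frac{1}{2 Z} = 1$)
$13 H{\left(-14 \right)} \left(-65\right) = 13 \cdot 1 \left(-65\right) = 13 \left(-65\right) = -845$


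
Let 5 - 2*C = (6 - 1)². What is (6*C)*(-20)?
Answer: 1200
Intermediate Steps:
C = -10 (C = 5/2 - (6 - 1)²/2 = 5/2 - ½*5² = 5/2 - ½*25 = 5/2 - 25/2 = -10)
(6*C)*(-20) = (6*(-10))*(-20) = -60*(-20) = 1200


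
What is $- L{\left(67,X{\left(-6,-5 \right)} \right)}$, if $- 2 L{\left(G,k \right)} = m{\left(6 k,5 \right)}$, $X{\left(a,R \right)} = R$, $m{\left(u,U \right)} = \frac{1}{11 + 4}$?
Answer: $\frac{1}{30} \approx 0.033333$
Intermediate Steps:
$m{\left(u,U \right)} = \frac{1}{15}$
$L{\left(G,k \right)} = - \frac{1}{30}$ ($L{\left(G,k \right)} = \left(- \frac{1}{2}\right) \frac{1}{15} = - \frac{1}{30}$)
$- L{\left(67,X{\left(-6,-5 \right)} \right)} = \left(-1\right) \left(- \frac{1}{30}\right) = \frac{1}{30}$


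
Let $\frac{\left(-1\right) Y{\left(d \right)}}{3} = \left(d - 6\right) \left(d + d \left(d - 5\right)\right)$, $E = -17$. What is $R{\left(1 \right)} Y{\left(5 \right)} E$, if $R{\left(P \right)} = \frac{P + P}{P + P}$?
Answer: $-255$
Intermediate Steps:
$R{\left(P \right)} = 1$ ($R{\left(P \right)} = \frac{2 P}{2 P} = 2 P \frac{1}{2 P} = 1$)
$Y{\left(d \right)} = - 3 \left(-6 + d\right) \left(d + d \left(-5 + d\right)\right)$ ($Y{\left(d \right)} = - 3 \left(d - 6\right) \left(d + d \left(d - 5\right)\right) = - 3 \left(-6 + d\right) \left(d + d \left(-5 + d\right)\right)$)
$R{\left(1 \right)} Y{\left(5 \right)} E = 1 \cdot 3 \cdot 5 \left(-24 - 5^{2} + 10 \cdot 5\right) \left(-17\right) = 1 \cdot 3 \cdot 5 \left(-24 - 25 + 50\right) \left(-17\right) = 1 \cdot 3 \cdot 5 \cdot 1 \left(-17\right) = 1 \cdot 15 \left(-17\right) = 15 \left(-17\right) = -255$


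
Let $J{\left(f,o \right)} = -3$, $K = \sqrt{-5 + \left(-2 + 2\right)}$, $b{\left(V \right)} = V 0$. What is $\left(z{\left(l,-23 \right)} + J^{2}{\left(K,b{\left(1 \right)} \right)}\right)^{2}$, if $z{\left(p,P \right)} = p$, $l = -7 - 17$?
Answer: $225$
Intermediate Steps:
$b{\left(V \right)} = 0$
$l = -24$
$K = i \sqrt{5}$ ($K = \sqrt{-5 + 0} = \sqrt{-5} = i \sqrt{5} \approx 2.2361 i$)
$\left(z{\left(l,-23 \right)} + J^{2}{\left(K,b{\left(1 \right)} \right)}\right)^{2} = \left(-24 + \left(-3\right)^{2}\right)^{2} = \left(-24 + 9\right)^{2} = \left(-15\right)^{2} = 225$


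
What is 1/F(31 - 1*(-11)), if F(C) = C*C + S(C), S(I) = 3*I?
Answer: 1/1890 ≈ 0.00052910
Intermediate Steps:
F(C) = C**2 + 3*C (F(C) = C*C + 3*C = C**2 + 3*C)
1/F(31 - 1*(-11)) = 1/((31 - 1*(-11))*(3 + (31 - 1*(-11)))) = 1/((31 + 11)*(3 + (31 + 11))) = 1/(42*(3 + 42)) = 1/(42*45) = 1/1890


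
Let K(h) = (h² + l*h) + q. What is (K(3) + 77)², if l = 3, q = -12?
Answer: 6889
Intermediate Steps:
K(h) = -12 + h² + 3*h (K(h) = (h² + 3*h) - 12 = -12 + h² + 3*h)
(K(3) + 77)² = ((-12 + 3² + 3*3) + 77)² = ((-12 + 9 + 9) + 77)² = (6 + 77)² = 83² = 6889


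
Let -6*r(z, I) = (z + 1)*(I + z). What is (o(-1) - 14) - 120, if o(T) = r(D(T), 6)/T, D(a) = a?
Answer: -134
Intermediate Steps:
r(z, I) = -(1 + z)*(I + z)/6 (r(z, I) = -(z + 1)*(I + z)/6 = -(1 + z)*(I + z)/6)
o(T) = (-1 - 7*T/6 - T²/6)/T (o(T) = (-⅙*6 - T/6 - T²/6 - ⅙*6*T)/T = (-1 - T/6 - T²/6 - T)/T = (-1 - 7*T/6 - T²/6)/T)
(o(-1) - 14) - 120 = ((-7/6 - 1/(-1) - ⅙*(-1)) - 14) - 120 = ((-7/6 - 1*(-1) + ⅙) - 14) - 120 = ((-7/6 + 1 + ⅙) - 14) - 120 = (0 - 14) - 120 = -14 - 120 = -134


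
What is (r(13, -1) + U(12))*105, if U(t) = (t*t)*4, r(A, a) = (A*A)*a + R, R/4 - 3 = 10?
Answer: 48195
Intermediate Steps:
R = 52 (R = 12 + 4*10 = 12 + 40 = 52)
r(A, a) = 52 + a*A² (r(A, a) = (A*A)*a + 52 = A²*a + 52 = a*A² + 52 = 52 + a*A²)
U(t) = 4*t² (U(t) = t²*4 = 4*t²)
(r(13, -1) + U(12))*105 = ((52 - 1*13²) + 4*12²)*105 = ((52 - 1*169) + 4*144)*105 = ((52 - 169) + 576)*105 = (-117 + 576)*105 = 459*105 = 48195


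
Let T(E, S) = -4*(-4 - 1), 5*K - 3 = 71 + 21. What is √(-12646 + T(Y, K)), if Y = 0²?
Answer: I*√12626 ≈ 112.37*I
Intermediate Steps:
Y = 0
K = 19 (K = ⅗ + (71 + 21)/5 = ⅗ + (⅕)*92 = ⅗ + 92/5 = 19)
T(E, S) = 20 (T(E, S) = -4*(-5) = 20)
√(-12646 + T(Y, K)) = √(-12646 + 20) = √(-12626) = I*√12626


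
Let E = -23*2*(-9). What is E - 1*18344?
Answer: -17930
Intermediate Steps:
E = 414 (E = -46*(-9) = 414)
E - 1*18344 = 414 - 1*18344 = 414 - 18344 = -17930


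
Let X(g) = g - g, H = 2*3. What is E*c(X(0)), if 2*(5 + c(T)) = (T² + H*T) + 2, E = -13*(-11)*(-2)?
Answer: 1144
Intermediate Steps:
H = 6
E = -286 (E = 143*(-2) = -286)
X(g) = 0
c(T) = -4 + T²/2 + 3*T (c(T) = -5 + ((T² + 6*T) + 2)/2 = -5 + (2 + T² + 6*T)/2 = -5 + (1 + T²/2 + 3*T) = -4 + T²/2 + 3*T)
E*c(X(0)) = -286*(-4 + (½)*0² + 3*0) = -286*(-4 + (½)*0 + 0) = -286*(-4 + 0 + 0) = -286*(-4) = 1144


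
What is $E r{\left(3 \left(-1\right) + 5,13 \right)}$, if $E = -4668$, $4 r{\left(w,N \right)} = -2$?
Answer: $2334$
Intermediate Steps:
$r{\left(w,N \right)} = - \frac{1}{2}$ ($r{\left(w,N \right)} = \frac{1}{4} \left(-2\right) = - \frac{1}{2}$)
$E r{\left(3 \left(-1\right) + 5,13 \right)} = \left(-4668\right) \left(- \frac{1}{2}\right) = 2334$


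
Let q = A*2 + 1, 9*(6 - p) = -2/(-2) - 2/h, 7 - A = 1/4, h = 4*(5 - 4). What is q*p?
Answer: 3103/36 ≈ 86.194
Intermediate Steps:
h = 4 (h = 4*1 = 4)
A = 27/4 (A = 7 - 1/4 = 27/4 ≈ 6.7500)
p = 107/18 (p = 6 - (-2/(-2) - 2/4)/9 = 6 - (-2*(-1/2) - 2*1/4)/9 = 6 - (1 - 1/2)/9 = 6 - 1/9*1/2 = 6 - 1/18 = 107/18 ≈ 5.9444)
q = 29/2 (q = (27/4)*2 + 1 = 27/2 + 1 = 29/2 ≈ 14.500)
q*p = (29/2)*(107/18) = 3103/36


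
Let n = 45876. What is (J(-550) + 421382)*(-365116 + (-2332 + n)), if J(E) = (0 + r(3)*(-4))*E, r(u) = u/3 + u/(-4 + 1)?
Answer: -135504652504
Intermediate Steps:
r(u) = 0 (r(u) = u*(⅓) + u/(-3) = u/3 + u*(-⅓) = u/3 - u/3 = 0)
J(E) = 0 (J(E) = (0 + 0*(-4))*E = (0 + 0)*E = 0*E = 0)
(J(-550) + 421382)*(-365116 + (-2332 + n)) = (0 + 421382)*(-365116 + (-2332 + 45876)) = 421382*(-365116 + 43544) = 421382*(-321572) = -135504652504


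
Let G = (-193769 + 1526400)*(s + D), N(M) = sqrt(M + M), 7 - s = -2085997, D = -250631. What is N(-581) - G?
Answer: -2445874956363 + I*sqrt(1162) ≈ -2.4459e+12 + 34.088*I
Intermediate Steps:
s = 2086004 (s = 7 - 1*(-2085997) = 7 + 2085997 = 2086004)
N(M) = sqrt(2)*sqrt(M) (N(M) = sqrt(2*M) = sqrt(2)*sqrt(M))
G = 2445874956363 (G = (-193769 + 1526400)*(2086004 - 250631) = 1332631*1835373 = 2445874956363)
N(-581) - G = sqrt(2)*sqrt(-581) - 1*2445874956363 = sqrt(2)*(I*sqrt(581)) - 2445874956363 = I*sqrt(1162) - 2445874956363 = -2445874956363 + I*sqrt(1162)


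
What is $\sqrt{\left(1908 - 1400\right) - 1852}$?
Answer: $8 i \sqrt{21} \approx 36.661 i$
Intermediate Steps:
$\sqrt{\left(1908 - 1400\right) - 1852} = \sqrt{508 - 1852} = \sqrt{-1344} = 8 i \sqrt{21}$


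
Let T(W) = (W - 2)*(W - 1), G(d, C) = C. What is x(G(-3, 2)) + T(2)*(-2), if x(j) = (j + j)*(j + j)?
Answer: 16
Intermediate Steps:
T(W) = (-1 + W)*(-2 + W) (T(W) = (-2 + W)*(-1 + W) = (-1 + W)*(-2 + W))
x(j) = 4*j**2 (x(j) = (2*j)*(2*j) = 4*j**2)
x(G(-3, 2)) + T(2)*(-2) = 4*2**2 + (2 + 2**2 - 3*2)*(-2) = 4*4 + (2 + 4 - 6)*(-2) = 16 + 0*(-2) = 16 + 0 = 16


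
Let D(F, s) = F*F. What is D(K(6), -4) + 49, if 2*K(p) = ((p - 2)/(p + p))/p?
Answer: 63505/1296 ≈ 49.001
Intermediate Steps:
K(p) = (-2 + p)/(4*p²) (K(p) = (((p - 2)/(p + p))/p)/2 = (((-2 + p)/((2*p)))/p)/2 = (((-2 + p)*(1/(2*p)))/p)/2 = (((-2 + p)/(2*p))/p)/2 = ((-2 + p)/(2*p²))/2 = (-2 + p)/(4*p²))
D(F, s) = F²
D(K(6), -4) + 49 = ((¼)*(-2 + 6)/6²)² + 49 = ((¼)*(1/36)*4)² + 49 = (1/36)² + 49 = 1/1296 + 49 = 63505/1296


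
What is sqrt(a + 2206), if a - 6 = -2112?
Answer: 10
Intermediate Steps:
a = -2106 (a = 6 - 2112 = -2106)
sqrt(a + 2206) = sqrt(-2106 + 2206) = sqrt(100) = 10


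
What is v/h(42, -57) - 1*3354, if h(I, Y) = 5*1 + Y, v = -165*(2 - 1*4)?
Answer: -87369/26 ≈ -3360.3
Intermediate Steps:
v = 330 (v = -165*(2 - 4) = -165*(-2) = 330)
h(I, Y) = 5 + Y
v/h(42, -57) - 1*3354 = 330/(5 - 57) - 1*3354 = 330/(-52) - 3354 = 330*(-1/52) - 3354 = -165/26 - 3354 = -87369/26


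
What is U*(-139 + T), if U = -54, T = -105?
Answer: 13176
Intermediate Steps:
U*(-139 + T) = -54*(-139 - 105) = -54*(-244) = 13176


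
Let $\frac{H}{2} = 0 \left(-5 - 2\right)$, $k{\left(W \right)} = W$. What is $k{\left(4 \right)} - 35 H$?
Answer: $4$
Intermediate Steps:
$H = 0$ ($H = 2 \cdot 0 \left(-5 - 2\right) = 2 \cdot 0 \left(-7\right) = 2 \cdot 0 = 0$)
$k{\left(4 \right)} - 35 H = 4 - 0 = 4 + 0 = 4$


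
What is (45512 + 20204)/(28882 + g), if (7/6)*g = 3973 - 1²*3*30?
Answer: 115003/56368 ≈ 2.0402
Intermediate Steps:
g = 23298/7 (g = 6*(3973 - 1²*3*30)/7 = 6*(3973 - 1*3*30)/7 = 6*(3973 - 3*30)/7 = 6*(3973 - 1*90)/7 = 6*(3973 - 90)/7 = (6/7)*3883 = 23298/7 ≈ 3328.3)
(45512 + 20204)/(28882 + g) = (45512 + 20204)/(28882 + 23298/7) = 65716/(225472/7) = 65716*(7/225472) = 115003/56368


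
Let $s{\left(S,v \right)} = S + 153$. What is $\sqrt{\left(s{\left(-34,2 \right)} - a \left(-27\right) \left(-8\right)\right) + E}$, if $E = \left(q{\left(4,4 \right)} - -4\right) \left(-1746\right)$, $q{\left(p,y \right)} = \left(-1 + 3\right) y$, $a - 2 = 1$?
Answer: $i \sqrt{21481} \approx 146.56 i$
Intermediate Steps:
$s{\left(S,v \right)} = 153 + S$
$a = 3$ ($a = 2 + 1 = 3$)
$q{\left(p,y \right)} = 2 y$
$E = -20952$ ($E = \left(2 \cdot 4 - -4\right) \left(-1746\right) = \left(8 + 4\right) \left(-1746\right) = 12 \left(-1746\right) = -20952$)
$\sqrt{\left(s{\left(-34,2 \right)} - a \left(-27\right) \left(-8\right)\right) + E} = \sqrt{\left(\left(153 - 34\right) - 3 \left(-27\right) \left(-8\right)\right) - 20952} = \sqrt{\left(119 - \left(-81\right) \left(-8\right)\right) - 20952} = \sqrt{\left(119 - 648\right) - 20952} = \sqrt{-529 - 20952} = \sqrt{-21481} = i \sqrt{21481}$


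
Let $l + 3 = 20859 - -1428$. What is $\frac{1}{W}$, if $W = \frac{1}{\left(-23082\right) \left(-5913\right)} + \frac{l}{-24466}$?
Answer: $- \frac{1669607132778}{1520703222739} \approx -1.0979$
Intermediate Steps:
$l = 22284$ ($l = -3 + \left(20859 - -1428\right) = -3 + \left(20859 + 1428\right) = -3 + 22287 = 22284$)
$W = - \frac{1520703222739}{1669607132778}$ ($W = \frac{1}{\left(-23082\right) \left(-5913\right)} + \frac{22284}{-24466} = \left(- \frac{1}{23082}\right) \left(- \frac{1}{5913}\right) + 22284 \left(- \frac{1}{24466}\right) = \frac{1}{136483866} - \frac{11142}{12233} = - \frac{1520703222739}{1669607132778} \approx -0.91082$)
$\frac{1}{W} = \frac{1}{- \frac{1520703222739}{1669607132778}} = - \frac{1669607132778}{1520703222739}$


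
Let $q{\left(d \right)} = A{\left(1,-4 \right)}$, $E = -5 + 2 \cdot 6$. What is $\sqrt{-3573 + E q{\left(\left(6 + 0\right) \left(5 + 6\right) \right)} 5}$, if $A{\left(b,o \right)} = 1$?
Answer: $i \sqrt{3538} \approx 59.481 i$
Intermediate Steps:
$E = 7$ ($E = -5 + 12 = 7$)
$q{\left(d \right)} = 1$
$\sqrt{-3573 + E q{\left(\left(6 + 0\right) \left(5 + 6\right) \right)} 5} = \sqrt{-3573 + 7 \cdot 1 \cdot 5} = \sqrt{-3573 + 7 \cdot 5} = \sqrt{-3573 + 35} = \sqrt{-3538} = i \sqrt{3538}$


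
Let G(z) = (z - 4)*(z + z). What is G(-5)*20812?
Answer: 1873080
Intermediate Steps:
G(z) = 2*z*(-4 + z) (G(z) = (-4 + z)*(2*z) = 2*z*(-4 + z))
G(-5)*20812 = (2*(-5)*(-4 - 5))*20812 = (2*(-5)*(-9))*20812 = 90*20812 = 1873080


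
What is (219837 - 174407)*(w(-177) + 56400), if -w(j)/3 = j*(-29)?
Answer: 1862675430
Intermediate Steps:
w(j) = 87*j (w(j) = -3*j*(-29) = -(-87)*j = 87*j)
(219837 - 174407)*(w(-177) + 56400) = (219837 - 174407)*(87*(-177) + 56400) = 45430*(-15399 + 56400) = 45430*41001 = 1862675430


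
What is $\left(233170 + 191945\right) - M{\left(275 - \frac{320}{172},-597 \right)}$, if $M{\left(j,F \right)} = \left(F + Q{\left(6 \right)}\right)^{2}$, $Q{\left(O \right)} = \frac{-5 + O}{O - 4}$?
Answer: $\frac{277211}{4} \approx 69303.0$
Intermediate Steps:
$Q{\left(O \right)} = \frac{-5 + O}{-4 + O}$
$M{\left(j,F \right)} = \left(\frac{1}{2} + F\right)^{2}$ ($M{\left(j,F \right)} = \left(F + \frac{-5 + 6}{-4 + 6}\right)^{2} = \left(F + \frac{1}{2} \cdot 1\right)^{2} = \left(F + \frac{1}{2}\right)^{2} = \left(\frac{1}{2} + F\right)^{2}$)
$\left(233170 + 191945\right) - M{\left(275 - \frac{320}{172},-597 \right)} = \left(233170 + 191945\right) - \frac{\left(1 + 2 \left(-597\right)\right)^{2}}{4} = 425115 - \frac{\left(1 - 1194\right)^{2}}{4} = 425115 - \frac{\left(-1193\right)^{2}}{4} = 425115 - \frac{1}{4} \cdot 1423249 = 425115 - \frac{1423249}{4} = \frac{277211}{4}$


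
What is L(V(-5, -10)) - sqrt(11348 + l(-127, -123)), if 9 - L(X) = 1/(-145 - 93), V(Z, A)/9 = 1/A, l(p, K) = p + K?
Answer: 2143/238 - sqrt(11098) ≈ -96.343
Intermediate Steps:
l(p, K) = K + p
V(Z, A) = 9/A
L(X) = 2143/238 (L(X) = 9 - 1/(-145 - 93) = 9 - 1/(-238) = 9 - 1*(-1/238) = 9 + 1/238 = 2143/238)
L(V(-5, -10)) - sqrt(11348 + l(-127, -123)) = 2143/238 - sqrt(11348 + (-123 - 127)) = 2143/238 - sqrt(11348 - 250) = 2143/238 - sqrt(11098)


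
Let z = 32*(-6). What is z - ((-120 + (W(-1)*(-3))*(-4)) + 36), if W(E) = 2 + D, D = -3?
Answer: -96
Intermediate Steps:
W(E) = -1 (W(E) = 2 - 3 = -1)
z = -192
z - ((-120 + (W(-1)*(-3))*(-4)) + 36) = -192 - ((-120 - 1*(-3)*(-4)) + 36) = -192 - ((-120 + 3*(-4)) + 36) = -192 - ((-120 - 12) + 36) = -192 - (-132 + 36) = -192 - 1*(-96) = -192 + 96 = -96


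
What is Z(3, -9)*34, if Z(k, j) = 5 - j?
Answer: 476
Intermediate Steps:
Z(3, -9)*34 = (5 - 1*(-9))*34 = (5 + 9)*34 = 14*34 = 476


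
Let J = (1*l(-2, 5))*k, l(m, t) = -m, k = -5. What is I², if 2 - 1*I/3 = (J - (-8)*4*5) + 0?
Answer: 197136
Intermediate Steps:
J = -10 (J = (1*(-1*(-2)))*(-5) = (1*2)*(-5) = 2*(-5) = -10)
I = -444 (I = 6 - 3*((-10 - (-8)*4*5) + 0) = 6 - 3*((-10 - 4*(-8)*5) + 0) = 6 - 3*((-10 + 32*5) + 0) = 6 - 3*((-10 + 160) + 0) = 6 - 3*(150 + 0) = 6 - 3*150 = 6 - 450 = -444)
I² = (-444)² = 197136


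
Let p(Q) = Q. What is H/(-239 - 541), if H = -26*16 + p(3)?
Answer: 413/780 ≈ 0.52949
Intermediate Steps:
H = -413 (H = -26*16 + 3 = -416 + 3 = -413)
H/(-239 - 541) = -413/(-239 - 541) = -413/(-780) = -1/780*(-413) = 413/780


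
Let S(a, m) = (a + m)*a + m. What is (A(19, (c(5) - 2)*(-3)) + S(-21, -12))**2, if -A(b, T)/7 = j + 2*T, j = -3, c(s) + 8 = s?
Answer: 242064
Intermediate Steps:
c(s) = -8 + s
S(a, m) = m + a*(a + m) (S(a, m) = a*(a + m) + m = m + a*(a + m))
A(b, T) = 21 - 14*T (A(b, T) = -7*(-3 + 2*T) = 21 - 14*T)
(A(19, (c(5) - 2)*(-3)) + S(-21, -12))**2 = ((21 - 14*((-8 + 5) - 2)*(-3)) + (-12 + (-21)**2 - 21*(-12)))**2 = ((21 - 14*(-3 - 2)*(-3)) + (-12 + 441 + 252))**2 = ((21 - (-70)*(-3)) + 681)**2 = ((21 - 14*15) + 681)**2 = ((21 - 210) + 681)**2 = (-189 + 681)**2 = 492**2 = 242064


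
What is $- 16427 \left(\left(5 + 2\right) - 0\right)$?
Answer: $-114989$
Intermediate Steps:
$- 16427 \left(\left(5 + 2\right) - 0\right) = - 16427 \left(7 + 0\right) = \left(-16427\right) 7 = -114989$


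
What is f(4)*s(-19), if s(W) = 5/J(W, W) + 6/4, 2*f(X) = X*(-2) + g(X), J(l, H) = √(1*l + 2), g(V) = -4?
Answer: -9 + 30*I*√17/17 ≈ -9.0 + 7.2761*I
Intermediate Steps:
J(l, H) = √(2 + l) (J(l, H) = √(l + 2) = √(2 + l))
f(X) = -2 - X (f(X) = (X*(-2) - 4)/2 = (-2*X - 4)/2 = (-4 - 2*X)/2 = -2 - X)
s(W) = 3/2 + 5/√(2 + W) (s(W) = 5/(√(2 + W)) + 6/4 = 5/√(2 + W) + 6*(¼) = 5/√(2 + W) + 3/2 = 3/2 + 5/√(2 + W))
f(4)*s(-19) = (-2 - 1*4)*(3/2 + 5/√(2 - 19)) = (-2 - 4)*(3/2 + 5/√(-17)) = -6*(3/2 + 5*(-I*√17/17)) = -6*(3/2 - 5*I*√17/17) = -9 + 30*I*√17/17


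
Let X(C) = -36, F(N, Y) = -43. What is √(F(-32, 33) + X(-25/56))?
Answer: I*√79 ≈ 8.8882*I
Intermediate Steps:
√(F(-32, 33) + X(-25/56)) = √(-43 - 36) = √(-79) = I*√79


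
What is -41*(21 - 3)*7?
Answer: -5166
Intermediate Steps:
-41*(21 - 3)*7 = -41*18*7 = -738*7 = -5166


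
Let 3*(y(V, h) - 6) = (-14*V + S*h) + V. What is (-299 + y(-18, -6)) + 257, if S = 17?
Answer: 8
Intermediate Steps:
y(V, h) = 6 - 13*V/3 + 17*h/3 (y(V, h) = 6 + ((-14*V + 17*h) + V)/3 = 6 + (-13*V + 17*h)/3 = 6 + (-13*V/3 + 17*h/3) = 6 - 13*V/3 + 17*h/3)
(-299 + y(-18, -6)) + 257 = (-299 + (6 - 13/3*(-18) + (17/3)*(-6))) + 257 = (-299 + (6 + 78 - 34)) + 257 = (-299 + 50) + 257 = -249 + 257 = 8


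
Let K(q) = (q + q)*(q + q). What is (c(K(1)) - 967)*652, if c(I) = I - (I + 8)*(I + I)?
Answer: -690468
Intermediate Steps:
K(q) = 4*q**2 (K(q) = (2*q)*(2*q) = 4*q**2)
c(I) = I - 2*I*(8 + I) (c(I) = I - (8 + I)*2*I = I - 2*I*(8 + I))
(c(K(1)) - 967)*652 = (-4*1**2*(15 + 2*(4*1**2)) - 967)*652 = (-4*1*(15 + 2*(4*1)) - 967)*652 = (-1*4*(15 + 2*4) - 967)*652 = (-1*4*(15 + 8) - 967)*652 = (-1*4*23 - 967)*652 = (-92 - 967)*652 = -1059*652 = -690468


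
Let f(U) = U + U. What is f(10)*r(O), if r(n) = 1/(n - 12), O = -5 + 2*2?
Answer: -20/13 ≈ -1.5385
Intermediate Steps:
f(U) = 2*U
O = -1 (O = -5 + 4 = -1)
r(n) = 1/(-12 + n)
f(10)*r(O) = (2*10)/(-12 - 1) = 20/(-13) = 20*(-1/13) = -20/13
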